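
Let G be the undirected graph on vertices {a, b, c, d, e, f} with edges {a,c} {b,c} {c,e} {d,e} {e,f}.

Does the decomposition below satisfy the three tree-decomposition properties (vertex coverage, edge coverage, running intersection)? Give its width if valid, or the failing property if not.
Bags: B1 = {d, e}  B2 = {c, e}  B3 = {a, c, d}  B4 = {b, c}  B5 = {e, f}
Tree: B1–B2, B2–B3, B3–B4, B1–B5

A tree decomposition must satisfy three properties: every vertex lies in some bag; for every edge, both endpoints lie together in some bag; and for every vertex, the bags containing it form a connected subtree. Here bags containing vertex d are not connected in the tree, so the decomposition is invalid.

No — bags containing vertex d are not connected in the tree.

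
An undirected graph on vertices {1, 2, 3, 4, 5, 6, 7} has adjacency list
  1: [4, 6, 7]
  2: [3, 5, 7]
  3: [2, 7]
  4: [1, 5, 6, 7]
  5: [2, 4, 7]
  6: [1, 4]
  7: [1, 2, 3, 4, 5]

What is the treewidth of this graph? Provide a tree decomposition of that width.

Treewidth 2.
One optimal decomposition is:
Bags: B1 = {4, 5, 7}  B2 = {1, 4, 7}  B3 = {2, 5, 7}  B4 = {1, 4, 6}  B5 = {2, 3, 7}
Tree: B1–B2, B1–B3, B2–B4, B3–B5

Every bag has size at most 3, so the width is 3 − 1 = 2 and tw(G) ≤ 2. For the lower bound, the 3 vertices {1, 4, 6} are pairwise adjacent, and any tree decomposition puts a clique entirely inside one bag — forcing width ≥ 2. Combining the bounds, tw(G) = 2.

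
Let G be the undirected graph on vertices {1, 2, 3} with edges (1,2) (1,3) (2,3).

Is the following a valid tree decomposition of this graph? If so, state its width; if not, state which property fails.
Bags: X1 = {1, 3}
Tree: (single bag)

No — vertex 2 appears in no bag.

A tree decomposition must satisfy three properties: every vertex lies in some bag; for every edge, both endpoints lie together in some bag; and for every vertex, the bags containing it form a connected subtree. Here vertex 2 appears in no bag, so the decomposition is invalid.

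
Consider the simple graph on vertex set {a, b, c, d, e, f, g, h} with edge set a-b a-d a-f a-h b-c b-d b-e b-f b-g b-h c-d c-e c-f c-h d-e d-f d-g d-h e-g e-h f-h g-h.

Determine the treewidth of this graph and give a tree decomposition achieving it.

Treewidth 4.
One optimal decomposition is:
Bags: B1 = {b, c, d, f, h}  B2 = {b, c, d, e, h}  B3 = {b, d, e, g, h}  B4 = {a, b, d, f, h}
Tree: B1–B2, B2–B3, B1–B4

Each bag holds 5 vertices, so the decomposition has width 4, which upper-bounds the treewidth. On the other hand G contains the 5-clique {b, d, e, g, h}. A clique must lie in a single bag of any decomposition, so no decomposition can have width below 4. The upper and lower bounds meet at 4, so that is the treewidth.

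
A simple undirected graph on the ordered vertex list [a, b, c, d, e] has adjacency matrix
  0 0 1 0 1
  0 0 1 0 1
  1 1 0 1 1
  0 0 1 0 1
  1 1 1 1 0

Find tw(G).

2

A width-2 tree decomposition is:
Bags: B1 = {b, c, e}  B2 = {a, c, e}  B3 = {c, d, e}
Tree: B1–B2, B2–B3
The largest bag has 3 vertices, giving width 2; this decomposition certifies tw(G) ≤ 2. Conversely, {c, d, e} is a clique of size 3, and the vertices of any clique must share a bag in every tree decomposition; so some bag has ≥ 3 vertices and tw(G) ≥ 2. Therefore the treewidth is 2.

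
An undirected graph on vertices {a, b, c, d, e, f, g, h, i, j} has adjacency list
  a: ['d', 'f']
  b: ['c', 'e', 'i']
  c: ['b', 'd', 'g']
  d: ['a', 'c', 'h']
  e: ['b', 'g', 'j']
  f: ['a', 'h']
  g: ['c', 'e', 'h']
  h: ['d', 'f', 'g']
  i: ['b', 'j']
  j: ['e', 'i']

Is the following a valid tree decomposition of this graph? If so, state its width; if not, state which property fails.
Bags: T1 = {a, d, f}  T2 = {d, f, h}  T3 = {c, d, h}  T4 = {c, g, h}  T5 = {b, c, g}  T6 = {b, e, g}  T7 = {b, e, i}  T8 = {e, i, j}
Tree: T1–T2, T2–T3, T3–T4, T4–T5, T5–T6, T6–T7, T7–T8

Checking the three conditions: (i) the bags cover all of {a, b, c, d, e, f, g, h, i, j}; (ii) for each edge, some bag contains both endpoints; (iii) the bags containing any fixed vertex form a subtree. All hold, so the decomposition is valid with width 3 − 1 = 2.

Yes; width 2.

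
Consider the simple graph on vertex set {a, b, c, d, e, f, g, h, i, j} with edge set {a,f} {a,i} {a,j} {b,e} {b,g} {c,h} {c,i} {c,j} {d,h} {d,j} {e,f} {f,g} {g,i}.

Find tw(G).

A width-2 tree decomposition is:
Bags: B1 = {c, d, h}  B2 = {c, d, j}  B3 = {c, i, j}  B4 = {a, i, j}  B5 = {a, g, i}  B6 = {a, f, g}  B7 = {b, f, g}  B8 = {b, e, f}
Tree: B1–B2, B2–B3, B3–B4, B4–B5, B5–B6, B6–B7, B7–B8
Each bag holds 3 vertices, so the decomposition has width 2, which upper-bounds the treewidth. For the lower bound, G contains the cycle h–d–j–c–h, so G is not a forest; only forests have treewidth ≤ 1, hence tw(G) ≥ 2. Therefore the treewidth is 2.

2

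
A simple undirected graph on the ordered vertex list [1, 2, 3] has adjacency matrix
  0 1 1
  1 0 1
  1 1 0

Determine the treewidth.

A width-2 tree decomposition is:
Bags: B1 = {1, 2, 3}
Tree: (single bag)
With just one bag of size 3, the width is 3 − 1 = 2, so tw(G) ≤ 2. Conversely, {1, 2, 3} is a clique of size 3, and the vertices of any clique must share a bag in every tree decomposition; so some bag has ≥ 3 vertices and tw(G) ≥ 2. The upper and lower bounds meet at 2, so that is the treewidth.

2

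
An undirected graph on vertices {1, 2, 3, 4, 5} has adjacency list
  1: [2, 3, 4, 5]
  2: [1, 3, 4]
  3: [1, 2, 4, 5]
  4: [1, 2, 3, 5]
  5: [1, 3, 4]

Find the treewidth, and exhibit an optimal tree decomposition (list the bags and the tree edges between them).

The largest bag has 4 vertices, giving width 3; this decomposition certifies tw(G) ≤ 3. Conversely, {1, 2, 3, 4} is a clique of size 4, and the vertices of any clique must share a bag in every tree decomposition; so some bag has ≥ 4 vertices and tw(G) ≥ 3. Combining the bounds, tw(G) = 3.

Treewidth 3.
One such decomposition:
Bags: B1 = {1, 3, 4, 5}  B2 = {1, 2, 3, 4}
Tree: B1–B2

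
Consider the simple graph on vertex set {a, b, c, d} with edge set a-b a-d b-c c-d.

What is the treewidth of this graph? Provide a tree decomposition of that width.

Treewidth 2.
One optimal decomposition is:
Bags: B1 = {a, b, d}  B2 = {b, c, d}
Tree: B1–B2

Every bag has size at most 3, so the width is 3 − 1 = 2 and tw(G) ≤ 2. For the lower bound, G contains the cycle d–a–b–c–d, so G is not a forest; only forests have treewidth ≤ 1, hence tw(G) ≥ 2. Therefore the treewidth is 2.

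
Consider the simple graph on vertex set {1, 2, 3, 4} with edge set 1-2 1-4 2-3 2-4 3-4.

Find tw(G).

2

A width-2 tree decomposition is:
Bags: B1 = {1, 2, 4}  B2 = {2, 3, 4}
Tree: B1–B2
Each bag holds 3 vertices, so the decomposition has width 2, which upper-bounds the treewidth. For the lower bound, the 3 vertices {1, 2, 4} are pairwise adjacent, and any tree decomposition puts a clique entirely inside one bag — forcing width ≥ 2. Combining the bounds, tw(G) = 2.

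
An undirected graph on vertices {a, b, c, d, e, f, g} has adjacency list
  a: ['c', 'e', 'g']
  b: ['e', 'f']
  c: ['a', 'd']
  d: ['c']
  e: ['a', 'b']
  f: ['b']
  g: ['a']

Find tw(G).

A width-1 tree decomposition is:
Bags: B1 = {a, c}  B2 = {c, d}  B3 = {a, e}  B4 = {a, g}  B5 = {b, e}  B6 = {b, f}
Tree: B1–B2, B1–B3, B3–B4, B3–B5, B5–B6
Each bag holds 2 vertices, so the decomposition has width 1, which upper-bounds the treewidth. Since G has at least one edge (e.g. c–a), it is not an edgeless graph, so tw(G) ≥ 1. Combining the bounds, tw(G) = 1.

1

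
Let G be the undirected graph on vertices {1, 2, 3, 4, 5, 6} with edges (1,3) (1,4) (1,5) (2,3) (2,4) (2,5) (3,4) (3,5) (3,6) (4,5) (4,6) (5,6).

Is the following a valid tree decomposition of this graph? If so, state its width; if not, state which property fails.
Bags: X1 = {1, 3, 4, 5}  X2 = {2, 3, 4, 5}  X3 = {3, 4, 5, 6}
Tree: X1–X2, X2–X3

Vertex coverage: the bags together contain {1, 2, 3, 4, 5, 6}, the full vertex set. Edge coverage: each edge of G has both endpoints in at least one bag. Running intersection: for every vertex, the bags containing it form a connected subtree. All three properties hold, so this is a valid tree decomposition of width max|bag| − 1 = 3, and hence tw(G) ≤ 3.

Yes; width 3.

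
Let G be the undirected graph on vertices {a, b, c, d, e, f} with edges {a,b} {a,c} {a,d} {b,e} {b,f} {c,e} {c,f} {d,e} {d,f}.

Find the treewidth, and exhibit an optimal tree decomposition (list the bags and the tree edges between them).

The largest bag has 4 vertices, giving width 3; this decomposition certifies tw(G) ≤ 3. For the lower bound: the 4 vertex sets {d,f}, {c,e}, {b}, {a} are disjoint, each induces a connected subgraph, and every pair is joined by at least one edge of G. Contracting each set to a single vertex therefore yields K_{4} as a minor, and since treewidth is minor-monotone, tw(G) ≥ tw(K_{4}) = 3. Therefore the treewidth is 3.

Treewidth 3.
One optimal decomposition is:
Bags: B1 = {b, c, d, f}  B2 = {b, c, d, e}  B3 = {a, b, c, d}
Tree: B1–B2, B2–B3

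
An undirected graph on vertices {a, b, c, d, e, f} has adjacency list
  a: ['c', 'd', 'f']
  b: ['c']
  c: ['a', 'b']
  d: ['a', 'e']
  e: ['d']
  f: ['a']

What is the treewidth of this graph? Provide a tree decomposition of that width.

The largest bag has 2 vertices, giving width 1; this decomposition certifies tw(G) ≤ 1. Any graph with an edge has treewidth ≥ 1, and G has the edge f–a. Therefore the treewidth is 1.

Treewidth 1.
One such decomposition:
Bags: B1 = {a, f}  B2 = {a, d}  B3 = {a, c}  B4 = {b, c}  B5 = {d, e}
Tree: B1–B2, B2–B3, B3–B4, B2–B5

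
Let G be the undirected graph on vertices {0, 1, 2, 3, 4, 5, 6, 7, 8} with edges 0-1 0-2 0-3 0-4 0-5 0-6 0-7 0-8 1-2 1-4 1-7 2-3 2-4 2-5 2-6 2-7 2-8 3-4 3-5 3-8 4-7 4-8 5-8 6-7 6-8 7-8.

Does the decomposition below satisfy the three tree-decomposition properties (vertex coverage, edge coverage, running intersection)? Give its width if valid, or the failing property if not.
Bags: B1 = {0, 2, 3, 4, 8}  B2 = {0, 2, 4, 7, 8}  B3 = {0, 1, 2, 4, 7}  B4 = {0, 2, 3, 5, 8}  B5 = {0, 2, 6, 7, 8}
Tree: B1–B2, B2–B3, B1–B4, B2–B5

Vertex coverage: the bags together contain {0, 1, 2, 3, 4, 5, 6, 7, 8}, the full vertex set. Edge coverage: each edge of G has both endpoints in at least one bag. Running intersection: for every vertex, the bags containing it form a connected subtree. All three properties hold, so this is a valid tree decomposition of width max|bag| − 1 = 4, and hence tw(G) ≤ 4.

Yes; width 4.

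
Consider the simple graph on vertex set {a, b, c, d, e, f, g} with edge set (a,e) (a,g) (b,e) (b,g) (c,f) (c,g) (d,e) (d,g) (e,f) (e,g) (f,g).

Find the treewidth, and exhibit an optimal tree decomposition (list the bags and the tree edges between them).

Treewidth 2.
Bags: B1 = {b, e, g}  B2 = {e, f, g}  B3 = {c, f, g}  B4 = {a, e, g}  B5 = {d, e, g}
Tree: B1–B2, B2–B3, B1–B4, B1–B5

The largest bag has 3 vertices, giving width 2; this decomposition certifies tw(G) ≤ 2. For the lower bound, the 3 vertices {d, e, g} are pairwise adjacent, and any tree decomposition puts a clique entirely inside one bag — forcing width ≥ 2. Combining the bounds, tw(G) = 2.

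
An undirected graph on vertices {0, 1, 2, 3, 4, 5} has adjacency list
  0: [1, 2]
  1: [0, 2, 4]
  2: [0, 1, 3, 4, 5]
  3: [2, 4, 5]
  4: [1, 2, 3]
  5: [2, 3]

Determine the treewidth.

2

A width-2 tree decomposition is:
Bags: B1 = {2, 3, 4}  B2 = {1, 2, 4}  B3 = {0, 1, 2}  B4 = {2, 3, 5}
Tree: B1–B2, B2–B3, B1–B4
The largest bag has 3 vertices, giving width 2; this decomposition certifies tw(G) ≤ 2. Conversely, {0, 1, 2} is a clique of size 3, and the vertices of any clique must share a bag in every tree decomposition; so some bag has ≥ 3 vertices and tw(G) ≥ 2. Combining the bounds, tw(G) = 2.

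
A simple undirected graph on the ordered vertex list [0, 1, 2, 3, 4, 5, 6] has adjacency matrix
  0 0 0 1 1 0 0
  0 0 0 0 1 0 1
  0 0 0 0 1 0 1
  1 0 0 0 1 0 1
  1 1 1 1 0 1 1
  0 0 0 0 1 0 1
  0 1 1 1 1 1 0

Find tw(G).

2

A width-2 tree decomposition is:
Bags: B1 = {3, 4, 6}  B2 = {0, 3, 4}  B3 = {2, 4, 6}  B4 = {1, 4, 6}  B5 = {4, 5, 6}
Tree: B1–B2, B1–B3, B3–B4, B4–B5
Each bag holds 3 vertices, so the decomposition has width 2, which upper-bounds the treewidth. Conversely, {0, 3, 4} is a clique of size 3, and the vertices of any clique must share a bag in every tree decomposition; so some bag has ≥ 3 vertices and tw(G) ≥ 2. Therefore the treewidth is 2.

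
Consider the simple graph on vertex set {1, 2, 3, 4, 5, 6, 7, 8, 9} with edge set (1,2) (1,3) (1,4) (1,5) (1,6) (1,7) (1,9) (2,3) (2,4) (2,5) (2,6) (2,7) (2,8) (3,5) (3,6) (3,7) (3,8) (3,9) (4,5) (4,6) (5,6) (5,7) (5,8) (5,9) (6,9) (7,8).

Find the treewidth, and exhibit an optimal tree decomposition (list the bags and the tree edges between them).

Treewidth 4.
One optimal decomposition is:
Bags: B1 = {1, 2, 3, 5, 6}  B2 = {1, 2, 3, 5, 7}  B3 = {2, 3, 5, 7, 8}  B4 = {1, 3, 5, 6, 9}  B5 = {1, 2, 4, 5, 6}
Tree: B1–B2, B2–B3, B1–B4, B1–B5

The largest bag has 5 vertices, giving width 4; this decomposition certifies tw(G) ≤ 4. Conversely, {2, 3, 5, 7, 8} is a clique of size 5, and the vertices of any clique must share a bag in every tree decomposition; so some bag has ≥ 5 vertices and tw(G) ≥ 4. Combining the bounds, tw(G) = 4.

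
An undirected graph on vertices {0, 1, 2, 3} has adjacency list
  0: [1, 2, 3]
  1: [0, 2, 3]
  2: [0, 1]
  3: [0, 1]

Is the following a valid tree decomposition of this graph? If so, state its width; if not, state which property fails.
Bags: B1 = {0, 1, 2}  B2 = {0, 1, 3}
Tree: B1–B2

Checking the three conditions: (i) the bags cover all of {0, 1, 2, 3}; (ii) for each edge, some bag contains both endpoints; (iii) the bags containing any fixed vertex form a subtree. All hold, so the decomposition is valid with width 3 − 1 = 2.

Yes; width 2.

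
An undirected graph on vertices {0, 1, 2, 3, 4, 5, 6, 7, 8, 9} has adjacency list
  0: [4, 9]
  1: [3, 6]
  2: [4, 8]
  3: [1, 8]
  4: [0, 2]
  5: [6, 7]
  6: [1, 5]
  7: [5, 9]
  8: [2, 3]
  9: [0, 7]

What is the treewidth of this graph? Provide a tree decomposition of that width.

Treewidth 2.
One optimal decomposition is:
Bags: B1 = {2, 3, 8}  B2 = {2, 3, 4}  B3 = {0, 3, 4}  B4 = {0, 3, 9}  B5 = {3, 7, 9}  B6 = {3, 5, 7}  B7 = {3, 5, 6}  B8 = {1, 3, 6}
Tree: B1–B2, B2–B3, B3–B4, B4–B5, B5–B6, B6–B7, B7–B8

Every bag has size at most 3, so the width is 3 − 1 = 2 and tw(G) ≤ 2. Since 3–8–2–4–0–9–7–5–6–1–3 is a cycle in G, G is not acyclic. Forests are exactly the graphs of treewidth ≤ 1, so tw(G) ≥ 2. Therefore the treewidth is 2.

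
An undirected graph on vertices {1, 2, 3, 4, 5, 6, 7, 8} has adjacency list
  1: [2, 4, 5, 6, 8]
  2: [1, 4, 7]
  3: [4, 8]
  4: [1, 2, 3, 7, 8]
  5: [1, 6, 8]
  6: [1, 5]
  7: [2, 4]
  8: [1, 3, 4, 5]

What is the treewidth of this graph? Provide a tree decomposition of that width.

Every bag has size at most 3, so the width is 3 − 1 = 2 and tw(G) ≤ 2. For the lower bound, the 3 vertices {1, 4, 8} are pairwise adjacent, and any tree decomposition puts a clique entirely inside one bag — forcing width ≥ 2. Therefore the treewidth is 2.

Treewidth 2.
One such decomposition:
Bags: B1 = {1, 4, 8}  B2 = {1, 5, 8}  B3 = {3, 4, 8}  B4 = {1, 2, 4}  B5 = {2, 4, 7}  B6 = {1, 5, 6}
Tree: B1–B2, B1–B3, B1–B4, B4–B5, B2–B6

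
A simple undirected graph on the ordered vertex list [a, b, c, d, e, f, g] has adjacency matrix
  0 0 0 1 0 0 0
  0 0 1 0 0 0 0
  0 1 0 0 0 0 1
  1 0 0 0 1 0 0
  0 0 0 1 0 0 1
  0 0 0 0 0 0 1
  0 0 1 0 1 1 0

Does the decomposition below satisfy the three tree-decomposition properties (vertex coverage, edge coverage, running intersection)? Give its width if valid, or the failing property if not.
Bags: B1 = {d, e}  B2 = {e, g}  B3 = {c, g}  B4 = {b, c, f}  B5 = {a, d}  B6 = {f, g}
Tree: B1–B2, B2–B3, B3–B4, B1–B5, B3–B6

A tree decomposition must satisfy three properties: every vertex lies in some bag; for every edge, both endpoints lie together in some bag; and for every vertex, the bags containing it form a connected subtree. Here bags containing vertex f are not connected in the tree, so the decomposition is invalid.

No — bags containing vertex f are not connected in the tree.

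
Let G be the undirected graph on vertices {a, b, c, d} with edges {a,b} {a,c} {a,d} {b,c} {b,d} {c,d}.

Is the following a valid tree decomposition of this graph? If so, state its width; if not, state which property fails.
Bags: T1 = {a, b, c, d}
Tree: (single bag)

Yes; width 3.

Checking the three conditions: (i) the bags cover all of {a, b, c, d}; (ii) for each edge, some bag contains both endpoints; (iii) the bags containing any fixed vertex form a subtree. All hold, so the decomposition is valid with width 4 − 1 = 3.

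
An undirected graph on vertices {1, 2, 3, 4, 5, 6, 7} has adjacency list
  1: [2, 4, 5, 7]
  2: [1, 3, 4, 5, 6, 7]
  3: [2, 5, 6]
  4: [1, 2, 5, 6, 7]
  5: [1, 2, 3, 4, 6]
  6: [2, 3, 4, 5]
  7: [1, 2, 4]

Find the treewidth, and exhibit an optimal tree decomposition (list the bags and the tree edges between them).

Treewidth 3.
One such decomposition:
Bags: B1 = {2, 4, 5, 6}  B2 = {2, 3, 5, 6}  B3 = {1, 2, 4, 5}  B4 = {1, 2, 4, 7}
Tree: B1–B2, B1–B3, B3–B4

Each bag holds 4 vertices, so the decomposition has width 3, which upper-bounds the treewidth. For the lower bound, the 4 vertices {2, 3, 5, 6} are pairwise adjacent, and any tree decomposition puts a clique entirely inside one bag — forcing width ≥ 3. Combining the bounds, tw(G) = 3.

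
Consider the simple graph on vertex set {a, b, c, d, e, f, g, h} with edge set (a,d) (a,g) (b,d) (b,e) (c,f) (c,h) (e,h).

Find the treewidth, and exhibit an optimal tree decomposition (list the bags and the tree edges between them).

Each bag holds 2 vertices, so the decomposition has width 1, which upper-bounds the treewidth. Since G has at least one edge (e.g. f–c), it is not an edgeless graph, so tw(G) ≥ 1. Hence tw(G) = 1 exactly.

Treewidth 1.
Bags: B1 = {c, f}  B2 = {c, h}  B3 = {e, h}  B4 = {b, e}  B5 = {b, d}  B6 = {a, d}  B7 = {a, g}
Tree: B1–B2, B2–B3, B3–B4, B4–B5, B5–B6, B6–B7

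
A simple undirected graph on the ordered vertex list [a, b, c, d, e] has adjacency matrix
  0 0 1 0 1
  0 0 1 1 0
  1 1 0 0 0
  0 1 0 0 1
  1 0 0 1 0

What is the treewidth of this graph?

2

A width-2 tree decomposition is:
Bags: B1 = {a, d, e}  B2 = {a, b, d}  B3 = {a, b, c}
Tree: B1–B2, B2–B3
Every bag has size at most 3, so the width is 3 − 1 = 2 and tw(G) ≤ 2. For the lower bound, G contains the cycle a–e–d–b–c–a, so G is not a forest; only forests have treewidth ≤ 1, hence tw(G) ≥ 2. Combining the bounds, tw(G) = 2.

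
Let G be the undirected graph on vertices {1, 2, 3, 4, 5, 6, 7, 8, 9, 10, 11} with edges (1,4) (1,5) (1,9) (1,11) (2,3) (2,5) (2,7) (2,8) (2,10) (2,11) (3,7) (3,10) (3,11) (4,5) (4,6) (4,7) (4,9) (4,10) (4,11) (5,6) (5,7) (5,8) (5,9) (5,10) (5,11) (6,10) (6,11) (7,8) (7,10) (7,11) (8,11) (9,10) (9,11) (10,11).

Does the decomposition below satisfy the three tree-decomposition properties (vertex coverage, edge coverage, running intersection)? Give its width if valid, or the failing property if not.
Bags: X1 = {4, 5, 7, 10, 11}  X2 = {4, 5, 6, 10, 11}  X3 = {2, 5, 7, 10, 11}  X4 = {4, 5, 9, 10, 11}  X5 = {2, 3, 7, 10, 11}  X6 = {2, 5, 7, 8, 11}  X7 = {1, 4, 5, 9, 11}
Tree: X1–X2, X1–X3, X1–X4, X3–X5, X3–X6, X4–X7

Every vertex of G appears in some bag (union = {1, 2, 3, 4, 5, 6, 7, 8, 9, 10, 11}); every edge is covered by a bag; and for each vertex v the set of bags containing v is connected in the bag tree. The decomposition is therefore valid. The largest bag has 5 vertices, so the width is 4.

Yes; width 4.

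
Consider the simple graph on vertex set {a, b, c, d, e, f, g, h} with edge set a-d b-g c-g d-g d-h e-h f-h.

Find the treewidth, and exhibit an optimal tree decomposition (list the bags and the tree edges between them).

Treewidth 1.
One such decomposition:
Bags: B1 = {b, g}  B2 = {d, g}  B3 = {c, g}  B4 = {a, d}  B5 = {d, h}  B6 = {e, h}  B7 = {f, h}
Tree: B1–B2, B1–B3, B2–B4, B4–B5, B5–B6, B6–B7

The largest bag has 2 vertices, giving width 1; this decomposition certifies tw(G) ≤ 1. G has an edge, so its treewidth is at least 1. The upper and lower bounds meet at 1, so that is the treewidth.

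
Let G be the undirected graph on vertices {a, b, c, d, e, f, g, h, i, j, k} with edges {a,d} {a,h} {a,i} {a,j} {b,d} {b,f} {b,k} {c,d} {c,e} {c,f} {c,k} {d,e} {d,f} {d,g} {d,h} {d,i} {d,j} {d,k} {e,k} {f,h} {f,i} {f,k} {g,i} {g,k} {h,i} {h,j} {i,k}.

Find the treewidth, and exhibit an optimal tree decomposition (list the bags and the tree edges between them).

The largest bag has 4 vertices, giving width 3; this decomposition certifies tw(G) ≤ 3. On the other hand G contains the 4-clique {a, d, h, j}. A clique must lie in a single bag of any decomposition, so no decomposition can have width below 3. Therefore the treewidth is 3.

Treewidth 3.
One such decomposition:
Bags: B1 = {d, g, i, k}  B2 = {d, f, i, k}  B3 = {d, f, h, i}  B4 = {b, d, f, k}  B5 = {c, d, f, k}  B6 = {a, d, h, i}  B7 = {c, d, e, k}  B8 = {a, d, h, j}
Tree: B1–B2, B2–B3, B2–B4, B2–B5, B3–B6, B5–B7, B6–B8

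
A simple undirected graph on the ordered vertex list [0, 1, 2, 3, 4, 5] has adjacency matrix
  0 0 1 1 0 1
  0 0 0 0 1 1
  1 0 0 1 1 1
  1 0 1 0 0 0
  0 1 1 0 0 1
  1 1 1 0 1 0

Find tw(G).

2

A width-2 tree decomposition is:
Bags: B1 = {0, 2, 3}  B2 = {0, 2, 5}  B3 = {2, 4, 5}  B4 = {1, 4, 5}
Tree: B1–B2, B2–B3, B3–B4
Each bag holds 3 vertices, so the decomposition has width 2, which upper-bounds the treewidth. Conversely, {1, 4, 5} is a clique of size 3, and the vertices of any clique must share a bag in every tree decomposition; so some bag has ≥ 3 vertices and tw(G) ≥ 2. Therefore the treewidth is 2.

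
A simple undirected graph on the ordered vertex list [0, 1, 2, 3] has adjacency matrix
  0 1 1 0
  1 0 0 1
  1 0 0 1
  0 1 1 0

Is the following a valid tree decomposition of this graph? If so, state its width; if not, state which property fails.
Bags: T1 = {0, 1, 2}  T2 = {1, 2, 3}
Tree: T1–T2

Yes; width 2.

Every vertex of G appears in some bag (union = {0, 1, 2, 3}); every edge is covered by a bag; and for each vertex v the set of bags containing v is connected in the bag tree. The decomposition is therefore valid. The largest bag has 3 vertices, so the width is 2.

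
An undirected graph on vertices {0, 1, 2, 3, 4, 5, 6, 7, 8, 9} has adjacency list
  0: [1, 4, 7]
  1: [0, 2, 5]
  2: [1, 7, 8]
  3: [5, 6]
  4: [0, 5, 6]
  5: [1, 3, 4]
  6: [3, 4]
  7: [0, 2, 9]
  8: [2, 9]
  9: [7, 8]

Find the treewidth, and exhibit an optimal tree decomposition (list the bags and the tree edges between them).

Treewidth 2.
One such decomposition:
Bags: B1 = {2, 8, 9}  B2 = {2, 7, 9}  B3 = {1, 2, 7}  B4 = {0, 1, 7}  B5 = {0, 1, 5}  B6 = {0, 4, 5}  B7 = {3, 4, 5}  B8 = {3, 4, 6}
Tree: B1–B2, B2–B3, B3–B4, B4–B5, B5–B6, B6–B7, B7–B8

Each bag holds 3 vertices, so the decomposition has width 2, which upper-bounds the treewidth. Since 8–9–7–2–8 is a cycle in G, G is not acyclic. Forests are exactly the graphs of treewidth ≤ 1, so tw(G) ≥ 2. The upper and lower bounds meet at 2, so that is the treewidth.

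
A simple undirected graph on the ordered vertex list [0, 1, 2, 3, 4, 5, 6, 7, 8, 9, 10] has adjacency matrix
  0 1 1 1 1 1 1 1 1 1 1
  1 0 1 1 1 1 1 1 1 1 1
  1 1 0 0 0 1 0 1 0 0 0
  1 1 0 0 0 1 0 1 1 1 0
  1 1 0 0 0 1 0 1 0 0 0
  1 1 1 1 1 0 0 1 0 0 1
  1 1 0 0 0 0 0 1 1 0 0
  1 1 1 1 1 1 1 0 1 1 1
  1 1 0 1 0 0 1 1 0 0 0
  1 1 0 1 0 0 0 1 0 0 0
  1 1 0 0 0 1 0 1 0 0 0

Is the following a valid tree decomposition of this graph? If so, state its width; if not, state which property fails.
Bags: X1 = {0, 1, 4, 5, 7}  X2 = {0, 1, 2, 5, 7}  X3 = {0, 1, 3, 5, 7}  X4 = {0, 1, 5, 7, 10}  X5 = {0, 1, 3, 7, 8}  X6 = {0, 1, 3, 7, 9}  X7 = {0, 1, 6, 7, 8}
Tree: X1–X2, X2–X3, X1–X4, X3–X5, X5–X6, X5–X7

Every vertex of G appears in some bag (union = {0, 1, 2, 3, 4, 5, 6, 7, 8, 9, 10}); every edge is covered by a bag; and for each vertex v the set of bags containing v is connected in the bag tree. The decomposition is therefore valid. The largest bag has 5 vertices, so the width is 4.

Yes; width 4.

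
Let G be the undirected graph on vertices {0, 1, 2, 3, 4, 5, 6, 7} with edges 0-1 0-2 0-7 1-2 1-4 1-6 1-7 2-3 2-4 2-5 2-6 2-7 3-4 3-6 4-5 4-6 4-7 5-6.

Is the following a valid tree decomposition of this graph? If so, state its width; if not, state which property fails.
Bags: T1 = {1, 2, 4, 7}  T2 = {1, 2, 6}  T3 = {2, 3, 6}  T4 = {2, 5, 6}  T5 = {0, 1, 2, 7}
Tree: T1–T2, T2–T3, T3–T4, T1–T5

No — edge (4,6) lies in no bag.

A tree decomposition must satisfy three properties: every vertex lies in some bag; for every edge, both endpoints lie together in some bag; and for every vertex, the bags containing it form a connected subtree. Here edge (4,6) lies in no bag, so the decomposition is invalid.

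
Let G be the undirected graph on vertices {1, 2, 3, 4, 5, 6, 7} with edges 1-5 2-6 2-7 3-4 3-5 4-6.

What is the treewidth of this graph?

A width-1 tree decomposition is:
Bags: B1 = {2, 7}  B2 = {2, 6}  B3 = {4, 6}  B4 = {3, 4}  B5 = {3, 5}  B6 = {1, 5}
Tree: B1–B2, B2–B3, B3–B4, B4–B5, B5–B6
Each bag holds 2 vertices, so the decomposition has width 1, which upper-bounds the treewidth. Since G has at least one edge (e.g. 7–2), it is not an edgeless graph, so tw(G) ≥ 1. Combining the bounds, tw(G) = 1.

1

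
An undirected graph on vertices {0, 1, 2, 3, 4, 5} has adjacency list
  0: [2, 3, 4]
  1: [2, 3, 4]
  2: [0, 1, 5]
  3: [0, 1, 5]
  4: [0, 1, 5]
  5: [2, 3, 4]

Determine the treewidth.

3

A width-3 tree decomposition is:
Bags: B1 = {0, 2, 3, 4}  B2 = {2, 3, 4, 5}  B3 = {1, 2, 3, 4}
Tree: B1–B2, B2–B3
Each bag holds 4 vertices, so the decomposition has width 3, which upper-bounds the treewidth. For the lower bound: the 4 vertex sets {0,4}, {2,5}, {3}, {1} are disjoint, each induces a connected subgraph, and every pair is joined by at least one edge of G. Contracting each set to a single vertex therefore yields K_{4} as a minor, and since treewidth is minor-monotone, tw(G) ≥ tw(K_{4}) = 3. Combining the bounds, tw(G) = 3.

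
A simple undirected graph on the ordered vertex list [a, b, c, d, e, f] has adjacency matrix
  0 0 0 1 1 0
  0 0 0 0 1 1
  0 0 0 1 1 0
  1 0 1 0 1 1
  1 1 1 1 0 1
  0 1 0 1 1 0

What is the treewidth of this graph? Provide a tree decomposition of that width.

Treewidth 2.
Bags: B1 = {a, d, e}  B2 = {d, e, f}  B3 = {c, d, e}  B4 = {b, e, f}
Tree: B1–B2, B2–B3, B2–B4

Every bag has size at most 3, so the width is 3 − 1 = 2 and tw(G) ≤ 2. On the other hand G contains the 3-clique {a, d, e}. A clique must lie in a single bag of any decomposition, so no decomposition can have width below 2. Therefore the treewidth is 2.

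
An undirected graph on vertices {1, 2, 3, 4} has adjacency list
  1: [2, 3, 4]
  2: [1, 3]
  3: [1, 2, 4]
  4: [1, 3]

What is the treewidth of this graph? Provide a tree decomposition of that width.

The largest bag has 3 vertices, giving width 2; this decomposition certifies tw(G) ≤ 2. Conversely, {1, 2, 3} is a clique of size 3, and the vertices of any clique must share a bag in every tree decomposition; so some bag has ≥ 3 vertices and tw(G) ≥ 2. Combining the bounds, tw(G) = 2.

Treewidth 2.
One such decomposition:
Bags: B1 = {1, 2, 3}  B2 = {1, 3, 4}
Tree: B1–B2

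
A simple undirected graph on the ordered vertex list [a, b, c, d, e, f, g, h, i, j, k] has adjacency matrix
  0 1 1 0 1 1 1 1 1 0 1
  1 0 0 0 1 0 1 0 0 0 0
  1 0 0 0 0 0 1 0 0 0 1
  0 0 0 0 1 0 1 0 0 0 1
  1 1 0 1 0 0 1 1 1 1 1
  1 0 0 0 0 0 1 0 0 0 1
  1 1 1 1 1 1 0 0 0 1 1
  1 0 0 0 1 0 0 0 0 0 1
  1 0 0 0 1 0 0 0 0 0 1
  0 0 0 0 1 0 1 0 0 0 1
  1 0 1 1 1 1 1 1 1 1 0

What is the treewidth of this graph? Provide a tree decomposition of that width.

The largest bag has 4 vertices, giving width 3; this decomposition certifies tw(G) ≤ 3. On the other hand G contains the 4-clique {d, e, g, k}. A clique must lie in a single bag of any decomposition, so no decomposition can have width below 3. Hence tw(G) = 3 exactly.

Treewidth 3.
One such decomposition:
Bags: B1 = {a, e, g, k}  B2 = {a, c, g, k}  B3 = {a, e, h, k}  B4 = {a, b, e, g}  B5 = {a, f, g, k}  B6 = {a, e, i, k}  B7 = {d, e, g, k}  B8 = {e, g, j, k}
Tree: B1–B2, B1–B3, B1–B4, B1–B5, B3–B6, B1–B7, B1–B8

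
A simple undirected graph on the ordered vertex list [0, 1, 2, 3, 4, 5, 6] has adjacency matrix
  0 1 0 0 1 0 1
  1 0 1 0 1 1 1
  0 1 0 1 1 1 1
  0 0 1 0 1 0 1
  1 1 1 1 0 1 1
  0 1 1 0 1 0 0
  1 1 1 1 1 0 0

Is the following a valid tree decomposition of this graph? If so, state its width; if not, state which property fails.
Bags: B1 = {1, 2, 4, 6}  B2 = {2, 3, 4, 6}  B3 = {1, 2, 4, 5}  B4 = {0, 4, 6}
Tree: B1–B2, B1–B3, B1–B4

A tree decomposition must satisfy three properties: every vertex lies in some bag; for every edge, both endpoints lie together in some bag; and for every vertex, the bags containing it form a connected subtree. Here edge (1,0) lies in no bag, so the decomposition is invalid.

No — edge (1,0) lies in no bag.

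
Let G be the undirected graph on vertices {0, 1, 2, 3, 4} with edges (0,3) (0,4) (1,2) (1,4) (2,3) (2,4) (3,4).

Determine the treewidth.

A width-2 tree decomposition is:
Bags: B1 = {0, 3, 4}  B2 = {2, 3, 4}  B3 = {1, 2, 4}
Tree: B1–B2, B2–B3
Each bag holds 3 vertices, so the decomposition has width 2, which upper-bounds the treewidth. For the lower bound, the 3 vertices {0, 3, 4} are pairwise adjacent, and any tree decomposition puts a clique entirely inside one bag — forcing width ≥ 2. Hence tw(G) = 2 exactly.

2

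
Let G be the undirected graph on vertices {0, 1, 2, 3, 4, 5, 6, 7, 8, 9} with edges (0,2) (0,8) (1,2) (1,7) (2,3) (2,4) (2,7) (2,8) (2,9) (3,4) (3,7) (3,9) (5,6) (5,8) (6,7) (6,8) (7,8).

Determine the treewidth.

2

A width-2 tree decomposition is:
Bags: B1 = {2, 7, 8}  B2 = {2, 3, 7}  B3 = {6, 7, 8}  B4 = {2, 3, 9}  B5 = {2, 3, 4}  B6 = {1, 2, 7}  B7 = {5, 6, 8}  B8 = {0, 2, 8}
Tree: B1–B2, B1–B3, B2–B4, B4–B5, B1–B6, B3–B7, B1–B8
The largest bag has 3 vertices, giving width 2; this decomposition certifies tw(G) ≤ 2. On the other hand G contains the 3-clique {0, 2, 8}. A clique must lie in a single bag of any decomposition, so no decomposition can have width below 2. Therefore the treewidth is 2.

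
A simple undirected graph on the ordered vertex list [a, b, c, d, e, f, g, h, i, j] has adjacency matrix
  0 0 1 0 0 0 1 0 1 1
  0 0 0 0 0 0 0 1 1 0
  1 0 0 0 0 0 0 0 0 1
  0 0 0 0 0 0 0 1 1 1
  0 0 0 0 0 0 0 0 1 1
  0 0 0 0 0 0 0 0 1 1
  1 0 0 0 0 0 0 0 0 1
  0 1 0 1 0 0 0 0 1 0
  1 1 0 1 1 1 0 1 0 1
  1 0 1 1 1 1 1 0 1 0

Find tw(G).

A width-2 tree decomposition is:
Bags: B1 = {d, i, j}  B2 = {a, i, j}  B3 = {a, g, j}  B4 = {e, i, j}  B5 = {d, h, i}  B6 = {f, i, j}  B7 = {a, c, j}  B8 = {b, h, i}
Tree: B1–B2, B2–B3, B2–B4, B1–B5, B1–B6, B3–B7, B5–B8
Each bag holds 3 vertices, so the decomposition has width 2, which upper-bounds the treewidth. For the lower bound, the 3 vertices {a, g, j} are pairwise adjacent, and any tree decomposition puts a clique entirely inside one bag — forcing width ≥ 2. Combining the bounds, tw(G) = 2.

2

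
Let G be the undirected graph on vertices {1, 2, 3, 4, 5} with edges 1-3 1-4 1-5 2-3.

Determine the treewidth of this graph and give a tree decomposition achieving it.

Treewidth 1.
One optimal decomposition is:
Bags: B1 = {1, 3}  B2 = {1, 4}  B3 = {1, 5}  B4 = {2, 3}
Tree: B1–B2, B1–B3, B1–B4

Every bag has size at most 2, so the width is 2 − 1 = 1 and tw(G) ≤ 1. Since G has at least one edge (e.g. 3–1), it is not an edgeless graph, so tw(G) ≥ 1. Therefore the treewidth is 1.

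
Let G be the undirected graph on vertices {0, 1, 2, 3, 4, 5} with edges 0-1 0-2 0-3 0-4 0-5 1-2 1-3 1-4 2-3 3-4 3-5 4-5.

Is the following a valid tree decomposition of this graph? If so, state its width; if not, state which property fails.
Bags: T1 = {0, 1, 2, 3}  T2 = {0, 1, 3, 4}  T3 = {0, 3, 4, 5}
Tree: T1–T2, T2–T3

Vertex coverage: the bags together contain {0, 1, 2, 3, 4, 5}, the full vertex set. Edge coverage: each edge of G has both endpoints in at least one bag. Running intersection: for every vertex, the bags containing it form a connected subtree. All three properties hold, so this is a valid tree decomposition of width max|bag| − 1 = 3, and hence tw(G) ≤ 3.

Yes; width 3.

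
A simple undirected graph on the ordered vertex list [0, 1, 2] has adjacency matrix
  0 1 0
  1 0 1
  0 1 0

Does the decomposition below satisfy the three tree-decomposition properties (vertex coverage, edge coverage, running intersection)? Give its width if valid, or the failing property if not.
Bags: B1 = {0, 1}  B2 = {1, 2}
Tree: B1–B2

Yes; width 1.

Checking the three conditions: (i) the bags cover all of {0, 1, 2}; (ii) for each edge, some bag contains both endpoints; (iii) the bags containing any fixed vertex form a subtree. All hold, so the decomposition is valid with width 2 − 1 = 1.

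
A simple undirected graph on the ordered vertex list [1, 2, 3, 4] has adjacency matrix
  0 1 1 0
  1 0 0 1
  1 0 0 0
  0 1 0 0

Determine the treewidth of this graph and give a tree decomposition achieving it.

The largest bag has 2 vertices, giving width 1; this decomposition certifies tw(G) ≤ 1. Since G has at least one edge (e.g. 3–1), it is not an edgeless graph, so tw(G) ≥ 1. Combining the bounds, tw(G) = 1.

Treewidth 1.
One such decomposition:
Bags: B1 = {1, 3}  B2 = {1, 2}  B3 = {2, 4}
Tree: B1–B2, B2–B3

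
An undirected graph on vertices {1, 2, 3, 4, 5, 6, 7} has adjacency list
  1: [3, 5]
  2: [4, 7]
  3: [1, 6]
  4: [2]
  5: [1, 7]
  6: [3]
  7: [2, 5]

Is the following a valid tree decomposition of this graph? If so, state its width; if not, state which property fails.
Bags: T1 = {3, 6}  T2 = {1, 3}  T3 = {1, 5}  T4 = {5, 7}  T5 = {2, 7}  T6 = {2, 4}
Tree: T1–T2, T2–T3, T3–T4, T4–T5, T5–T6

Checking the three conditions: (i) the bags cover all of {1, 2, 3, 4, 5, 6, 7}; (ii) for each edge, some bag contains both endpoints; (iii) the bags containing any fixed vertex form a subtree. All hold, so the decomposition is valid with width 2 − 1 = 1.

Yes; width 1.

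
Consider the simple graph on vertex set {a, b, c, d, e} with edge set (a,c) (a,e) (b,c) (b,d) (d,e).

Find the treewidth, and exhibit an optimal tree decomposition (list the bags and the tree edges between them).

Treewidth 2.
One such decomposition:
Bags: B1 = {a, d, e}  B2 = {a, c, d}  B3 = {b, c, d}
Tree: B1–B2, B2–B3

The largest bag has 3 vertices, giving width 2; this decomposition certifies tw(G) ≤ 2. For the lower bound, G contains the cycle d–e–a–c–b–d, so G is not a forest; only forests have treewidth ≤ 1, hence tw(G) ≥ 2. The upper and lower bounds meet at 2, so that is the treewidth.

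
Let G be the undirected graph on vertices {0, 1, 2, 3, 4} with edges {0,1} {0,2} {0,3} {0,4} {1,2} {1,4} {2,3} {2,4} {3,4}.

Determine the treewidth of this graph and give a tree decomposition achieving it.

Treewidth 3.
One optimal decomposition is:
Bags: B1 = {0, 2, 3, 4}  B2 = {0, 1, 2, 4}
Tree: B1–B2

Each bag holds 4 vertices, so the decomposition has width 3, which upper-bounds the treewidth. For the lower bound, the 4 vertices {0, 1, 2, 4} are pairwise adjacent, and any tree decomposition puts a clique entirely inside one bag — forcing width ≥ 3. Hence tw(G) = 3 exactly.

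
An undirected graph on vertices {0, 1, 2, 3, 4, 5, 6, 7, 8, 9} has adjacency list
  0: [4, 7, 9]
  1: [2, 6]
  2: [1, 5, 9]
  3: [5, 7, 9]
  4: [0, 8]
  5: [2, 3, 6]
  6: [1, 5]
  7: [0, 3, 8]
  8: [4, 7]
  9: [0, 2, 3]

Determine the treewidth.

A width-2 tree decomposition is:
Bags: B1 = {4, 7, 8}  B2 = {0, 4, 7}  B3 = {0, 3, 7}  B4 = {0, 3, 9}  B5 = {3, 5, 9}  B6 = {2, 5, 9}  B7 = {2, 5, 6}  B8 = {1, 2, 6}
Tree: B1–B2, B2–B3, B3–B4, B4–B5, B5–B6, B6–B7, B7–B8
The largest bag has 3 vertices, giving width 2; this decomposition certifies tw(G) ≤ 2. The edges 8–4–0–7–8 form a cycle, so G is not a tree and its treewidth is at least 2. Combining the bounds, tw(G) = 2.

2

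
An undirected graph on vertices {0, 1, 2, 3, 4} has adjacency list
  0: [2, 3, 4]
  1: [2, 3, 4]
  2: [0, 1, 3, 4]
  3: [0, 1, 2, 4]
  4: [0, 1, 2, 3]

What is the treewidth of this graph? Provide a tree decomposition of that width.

Treewidth 3.
One such decomposition:
Bags: B1 = {0, 2, 3, 4}  B2 = {1, 2, 3, 4}
Tree: B1–B2

The largest bag has 4 vertices, giving width 3; this decomposition certifies tw(G) ≤ 3. On the other hand G contains the 4-clique {0, 2, 3, 4}. A clique must lie in a single bag of any decomposition, so no decomposition can have width below 3. Therefore the treewidth is 3.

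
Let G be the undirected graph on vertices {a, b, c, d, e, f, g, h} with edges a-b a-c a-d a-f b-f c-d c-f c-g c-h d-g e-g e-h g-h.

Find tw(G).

A width-2 tree decomposition is:
Bags: B1 = {a, c, d}  B2 = {c, d, g}  B3 = {a, c, f}  B4 = {c, g, h}  B5 = {e, g, h}  B6 = {a, b, f}
Tree: B1–B2, B1–B3, B2–B4, B4–B5, B3–B6
Each bag holds 3 vertices, so the decomposition has width 2, which upper-bounds the treewidth. For the lower bound, the 3 vertices {e, g, h} are pairwise adjacent, and any tree decomposition puts a clique entirely inside one bag — forcing width ≥ 2. Hence tw(G) = 2 exactly.

2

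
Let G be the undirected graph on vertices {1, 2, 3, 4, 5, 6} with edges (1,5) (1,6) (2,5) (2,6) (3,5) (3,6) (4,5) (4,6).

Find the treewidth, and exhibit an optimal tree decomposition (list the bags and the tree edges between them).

The largest bag has 3 vertices, giving width 2; this decomposition certifies tw(G) ≤ 2. For the lower bound, G contains the cycle 5–2–6–1–5, so G is not a forest; only forests have treewidth ≤ 1, hence tw(G) ≥ 2. Combining the bounds, tw(G) = 2.

Treewidth 2.
Bags: B1 = {2, 5, 6}  B2 = {1, 5, 6}  B3 = {4, 5, 6}  B4 = {3, 5, 6}
Tree: B1–B2, B2–B3, B3–B4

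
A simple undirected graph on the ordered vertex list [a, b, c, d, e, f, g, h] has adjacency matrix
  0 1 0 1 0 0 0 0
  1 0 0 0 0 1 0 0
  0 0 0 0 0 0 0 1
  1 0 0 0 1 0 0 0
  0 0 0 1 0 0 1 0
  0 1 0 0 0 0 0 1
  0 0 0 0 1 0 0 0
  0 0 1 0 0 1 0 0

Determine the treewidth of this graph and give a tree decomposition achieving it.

Each bag holds 2 vertices, so the decomposition has width 1, which upper-bounds the treewidth. Any graph with an edge has treewidth ≥ 1, and G has the edge c–h. Therefore the treewidth is 1.

Treewidth 1.
One such decomposition:
Bags: B1 = {c, h}  B2 = {f, h}  B3 = {b, f}  B4 = {a, b}  B5 = {a, d}  B6 = {d, e}  B7 = {e, g}
Tree: B1–B2, B2–B3, B3–B4, B4–B5, B5–B6, B6–B7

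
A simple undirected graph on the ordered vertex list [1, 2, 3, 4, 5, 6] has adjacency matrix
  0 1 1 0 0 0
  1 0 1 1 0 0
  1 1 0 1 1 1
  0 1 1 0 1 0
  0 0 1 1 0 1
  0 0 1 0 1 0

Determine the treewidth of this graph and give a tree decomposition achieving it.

Each bag holds 3 vertices, so the decomposition has width 2, which upper-bounds the treewidth. For the lower bound, the 3 vertices {1, 2, 3} are pairwise adjacent, and any tree decomposition puts a clique entirely inside one bag — forcing width ≥ 2. Therefore the treewidth is 2.

Treewidth 2.
One optimal decomposition is:
Bags: B1 = {2, 3, 4}  B2 = {3, 4, 5}  B3 = {1, 2, 3}  B4 = {3, 5, 6}
Tree: B1–B2, B1–B3, B2–B4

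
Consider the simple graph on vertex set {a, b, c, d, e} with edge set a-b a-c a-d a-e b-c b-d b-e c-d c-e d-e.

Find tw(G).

4

A width-4 tree decomposition is:
Bags: B1 = {a, b, c, d, e}
Tree: (single bag)
A single bag containing all 5 vertices is trivially a valid decomposition of width 4. Conversely, {a, b, c, d, e} is a clique of size 5, and the vertices of any clique must share a bag in every tree decomposition; so some bag has ≥ 5 vertices and tw(G) ≥ 4. Therefore the treewidth is 4.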